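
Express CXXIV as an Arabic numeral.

CXXIV: C=100, X=10, X=10, IV=4
100 + 10 + 10 + 4 = 124

124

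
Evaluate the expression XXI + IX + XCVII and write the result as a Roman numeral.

XXI = 21, IX = 9, XCVII = 97
21 + 9 = 30
30 + 97 = 127

CXXVII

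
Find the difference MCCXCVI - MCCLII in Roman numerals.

MCCXCVI = 1296
MCCLII = 1252
1296 - 1252 = 44

XLIV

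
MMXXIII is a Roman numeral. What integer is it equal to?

MMXXIII: M=1000, M=1000, X=10, X=10, I=1, I=1, I=1
1000 + 1000 + 10 + 10 + 1 + 1 + 1 = 2023

2023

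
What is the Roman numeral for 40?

Convert 40 to Roman numerals:
  40 contains 1×40 (XL)

XL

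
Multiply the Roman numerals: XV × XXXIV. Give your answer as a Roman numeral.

XV = 15
XXXIV = 34
15 × 34 = 510

DX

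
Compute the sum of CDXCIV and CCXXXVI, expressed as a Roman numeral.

CDXCIV = 494
CCXXXVI = 236
494 + 236 = 730

DCCXXX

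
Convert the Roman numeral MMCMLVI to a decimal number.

MMCMLVI: M=1000, M=1000, CM=900, L=50, V=5, I=1
1000 + 1000 + 900 + 50 + 5 + 1 = 2956

2956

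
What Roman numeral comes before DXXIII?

DXXIII = 523, so the previous integer is 523 - 1 = 522

DXXII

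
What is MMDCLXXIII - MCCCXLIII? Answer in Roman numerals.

MMDCLXXIII = 2673
MCCCXLIII = 1343
2673 - 1343 = 1330

MCCCXXX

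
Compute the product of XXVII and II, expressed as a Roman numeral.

XXVII = 27
II = 2
27 × 2 = 54

LIV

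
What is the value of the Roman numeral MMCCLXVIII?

MMCCLXVIII: M=1000, M=1000, C=100, C=100, L=50, X=10, V=5, I=1, I=1, I=1
1000 + 1000 + 100 + 100 + 50 + 10 + 5 + 1 + 1 + 1 = 2268

2268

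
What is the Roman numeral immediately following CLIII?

CLIII = 153; next is 154

CLIV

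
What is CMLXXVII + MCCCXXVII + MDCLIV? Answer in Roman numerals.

CMLXXVII = 977, MCCCXXVII = 1327, MDCLIV = 1654
977 + 1327 = 2304
2304 + 1654 = 3958

MMMCMLVIII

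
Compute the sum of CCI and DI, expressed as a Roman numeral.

CCI = 201
DI = 501
201 + 501 = 702

DCCII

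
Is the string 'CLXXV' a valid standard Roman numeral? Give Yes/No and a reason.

'CLXXV': Check the rules: uses only the symbols I, V, X, L, C, D, M; no symbol is repeated more than three times in a row; V, L and D each appear at most once; no smaller symbol precedes a larger one (values never increase from left to right). Value: C (100) + L (50) + X (10) + X (10) + V (5) = 175. So it is a valid standard Roman numeral.

Yes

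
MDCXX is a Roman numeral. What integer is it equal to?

MDCXX: M=1000, D=500, C=100, X=10, X=10
1000 + 500 + 100 + 10 + 10 = 1620

1620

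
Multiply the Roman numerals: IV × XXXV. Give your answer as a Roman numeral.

IV = 4
XXXV = 35
4 × 35 = 140

CXL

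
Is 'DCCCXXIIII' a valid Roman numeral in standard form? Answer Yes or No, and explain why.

'DCCCXXIIII': More than 3 consecutive I's

No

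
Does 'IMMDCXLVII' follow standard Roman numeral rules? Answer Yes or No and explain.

'IMMDCXLVII': Invalid subtractive combination: IM

No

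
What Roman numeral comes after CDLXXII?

CDLXXII = 472; next is 473

CDLXXIII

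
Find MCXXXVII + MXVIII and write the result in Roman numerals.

MCXXXVII = 1137
MXVIII = 1018
1137 + 1018 = 2155

MMCLV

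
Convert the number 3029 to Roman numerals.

Convert 3029 to Roman numerals:
  3029 contains 3×1000 (MMM)
  29 contains 2×10 (XX)
  9 contains 1×9 (IX)

MMMXXIX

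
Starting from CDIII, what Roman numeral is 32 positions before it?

CDIII = 403
403 - 32 = 371

CCCLXXI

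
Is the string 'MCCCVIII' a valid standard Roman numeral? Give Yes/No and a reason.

'MCCCVIII': Check the rules: uses only the symbols I, V, X, L, C, D, M; no symbol is repeated more than three times in a row; V, L and D each appear at most once; no smaller symbol precedes a larger one (values never increase from left to right). Value: M (1000) + C (100) + C (100) + C (100) + V (5) + I (1) + I (1) + I (1) = 1308. So it is a valid standard Roman numeral.

Yes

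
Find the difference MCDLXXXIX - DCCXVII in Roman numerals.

MCDLXXXIX = 1489
DCCXVII = 717
1489 - 717 = 772

DCCLXXII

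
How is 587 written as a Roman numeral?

Convert 587 to Roman numerals:
  587 contains 1×500 (D)
  87 contains 1×50 (L)
  37 contains 3×10 (XXX)
  7 contains 1×5 (V)
  2 contains 2×1 (II)

DLXXXVII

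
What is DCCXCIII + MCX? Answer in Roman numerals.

DCCXCIII = 793
MCX = 1110
793 + 1110 = 1903

MCMIII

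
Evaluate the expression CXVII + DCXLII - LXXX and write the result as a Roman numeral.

CXVII = 117, DCXLII = 642, LXXX = 80
117 + 642 = 759
759 - 80 = 679

DCLXXIX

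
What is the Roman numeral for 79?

Convert 79 to Roman numerals:
  79 contains 1×50 (L)
  29 contains 2×10 (XX)
  9 contains 1×9 (IX)

LXXIX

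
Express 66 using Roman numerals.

Convert 66 to Roman numerals:
  66 contains 1×50 (L)
  16 contains 1×10 (X)
  6 contains 1×5 (V)
  1 contains 1×1 (I)

LXVI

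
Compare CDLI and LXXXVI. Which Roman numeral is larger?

CDLI = 451
LXXXVI = 86
451 is larger

CDLI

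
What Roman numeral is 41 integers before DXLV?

DXLV = 545
545 - 41 = 504

DIV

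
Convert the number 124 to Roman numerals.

Convert 124 to Roman numerals:
  124 contains 1×100 (C)
  24 contains 2×10 (XX)
  4 contains 1×4 (IV)

CXXIV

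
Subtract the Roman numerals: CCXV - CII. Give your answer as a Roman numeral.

CCXV = 215
CII = 102
215 - 102 = 113

CXIII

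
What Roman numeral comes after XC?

XC = 90, so the next integer is 90 + 1 = 91

XCI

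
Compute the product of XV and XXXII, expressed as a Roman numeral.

XV = 15
XXXII = 32
15 × 32 = 480

CDLXXX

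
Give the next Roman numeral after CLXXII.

CLXXII = 172; next is 173

CLXXIII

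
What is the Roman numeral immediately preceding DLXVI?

DLXVI = 566; previous is 565

DLXV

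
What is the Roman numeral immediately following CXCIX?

CXCIX = 199; next is 200

CC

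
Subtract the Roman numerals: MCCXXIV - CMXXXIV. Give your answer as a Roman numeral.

MCCXXIV = 1224
CMXXXIV = 934
1224 - 934 = 290

CCXC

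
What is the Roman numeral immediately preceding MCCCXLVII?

MCCCXLVII = 1347, so the previous integer is 1347 - 1 = 1346

MCCCXLVI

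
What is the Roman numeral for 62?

Convert 62 to Roman numerals:
  62 contains 1×50 (L)
  12 contains 1×10 (X)
  2 contains 2×1 (II)

LXII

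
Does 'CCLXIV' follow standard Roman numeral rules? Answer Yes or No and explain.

'CCLXIV': Check the rules: uses only the symbols I, V, X, L, C, D, M; no symbol is repeated more than three times in a row; V, L and D each appear at most once; the only place a smaller symbol precedes a larger one is the allowed subtractive pair IV, the symbol right after such a pair (if any) is smaller than the pair's first symbol, and otherwise the values never increase from left to right. Value: C (100) + C (100) + L (50) + X (10) + IV (4) = 264. So it is a valid standard Roman numeral.

Yes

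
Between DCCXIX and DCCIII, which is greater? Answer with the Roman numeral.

DCCXIX = 719
DCCIII = 703
719 is larger

DCCXIX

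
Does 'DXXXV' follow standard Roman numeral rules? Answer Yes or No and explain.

'DXXXV': Check the rules: uses only the symbols I, V, X, L, C, D, M; no symbol is repeated more than three times in a row; V, L and D each appear at most once; no smaller symbol precedes a larger one (values never increase from left to right). Value: D (500) + X (10) + X (10) + X (10) + V (5) = 535. So it is a valid standard Roman numeral.

Yes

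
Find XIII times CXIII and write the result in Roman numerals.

XIII = 13
CXIII = 113
13 × 113 = 1469

MCDLXIX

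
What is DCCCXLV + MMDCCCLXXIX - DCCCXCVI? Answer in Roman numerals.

DCCCXLV = 845, MMDCCCLXXIX = 2879, DCCCXCVI = 896
845 + 2879 = 3724
3724 - 896 = 2828

MMDCCCXXVIII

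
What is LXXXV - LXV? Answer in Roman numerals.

LXXXV = 85
LXV = 65
85 - 65 = 20

XX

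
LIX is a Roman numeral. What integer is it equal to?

LIX: L=50, IX=9
50 + 9 = 59

59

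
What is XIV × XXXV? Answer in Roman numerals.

XIV = 14
XXXV = 35
14 × 35 = 490

CDXC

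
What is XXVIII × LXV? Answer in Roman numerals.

XXVIII = 28
LXV = 65
28 × 65 = 1820

MDCCCXX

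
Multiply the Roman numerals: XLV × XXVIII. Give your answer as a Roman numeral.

XLV = 45
XXVIII = 28
45 × 28 = 1260

MCCLX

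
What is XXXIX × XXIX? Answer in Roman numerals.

XXXIX = 39
XXIX = 29
39 × 29 = 1131

MCXXXI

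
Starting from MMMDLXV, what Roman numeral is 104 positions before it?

MMMDLXV = 3565
3565 - 104 = 3461

MMMCDLXI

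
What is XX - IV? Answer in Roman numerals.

XX = 20
IV = 4
20 - 4 = 16

XVI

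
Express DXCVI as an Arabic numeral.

DXCVI: D=500, XC=90, V=5, I=1
500 + 90 + 5 + 1 = 596

596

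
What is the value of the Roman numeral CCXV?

CCXV: C=100, C=100, X=10, V=5
100 + 100 + 10 + 5 = 215

215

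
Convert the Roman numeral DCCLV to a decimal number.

DCCLV: D=500, C=100, C=100, L=50, V=5
500 + 100 + 100 + 50 + 5 = 755

755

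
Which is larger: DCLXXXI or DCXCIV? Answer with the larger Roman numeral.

DCLXXXI = 681
DCXCIV = 694
694 is larger

DCXCIV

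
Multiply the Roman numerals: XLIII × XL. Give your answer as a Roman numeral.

XLIII = 43
XL = 40
43 × 40 = 1720

MDCCXX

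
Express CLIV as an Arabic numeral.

CLIV: C=100, L=50, IV=4
100 + 50 + 4 = 154

154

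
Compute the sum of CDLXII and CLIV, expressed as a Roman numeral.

CDLXII = 462
CLIV = 154
462 + 154 = 616

DCXVI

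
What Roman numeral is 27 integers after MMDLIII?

MMDLIII = 2553
2553 + 27 = 2580

MMDLXXX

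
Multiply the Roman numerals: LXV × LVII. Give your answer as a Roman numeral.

LXV = 65
LVII = 57
65 × 57 = 3705

MMMDCCV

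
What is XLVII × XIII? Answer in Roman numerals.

XLVII = 47
XIII = 13
47 × 13 = 611

DCXI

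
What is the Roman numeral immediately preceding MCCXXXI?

MCCXXXI = 1231; previous is 1230

MCCXXX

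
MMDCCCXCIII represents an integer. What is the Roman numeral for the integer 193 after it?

MMDCCCXCIII = 2893
2893 + 193 = 3086

MMMLXXXVI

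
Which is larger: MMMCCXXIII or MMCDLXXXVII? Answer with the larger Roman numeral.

MMMCCXXIII = 3223
MMCDLXXXVII = 2487
3223 is larger

MMMCCXXIII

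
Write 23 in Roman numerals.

Convert 23 to Roman numerals:
  23 contains 2×10 (XX)
  3 contains 3×1 (III)

XXIII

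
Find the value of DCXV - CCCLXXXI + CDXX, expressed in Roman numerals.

DCXV = 615, CCCLXXXI = 381, CDXX = 420
615 - 381 = 234
234 + 420 = 654

DCLIV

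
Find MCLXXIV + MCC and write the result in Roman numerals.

MCLXXIV = 1174
MCC = 1200
1174 + 1200 = 2374

MMCCCLXXIV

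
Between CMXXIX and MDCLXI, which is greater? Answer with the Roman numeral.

CMXXIX = 929
MDCLXI = 1661
1661 is larger

MDCLXI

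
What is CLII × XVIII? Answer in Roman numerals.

CLII = 152
XVIII = 18
152 × 18 = 2736

MMDCCXXXVI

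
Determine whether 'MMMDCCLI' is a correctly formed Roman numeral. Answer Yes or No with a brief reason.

'MMMDCCLI': Check the rules: uses only the symbols I, V, X, L, C, D, M; no symbol is repeated more than three times in a row; V, L and D each appear at most once; no smaller symbol precedes a larger one (values never increase from left to right). Value: M (1000) + M (1000) + M (1000) + D (500) + C (100) + C (100) + L (50) + I (1) = 3751. So it is a valid standard Roman numeral.

Yes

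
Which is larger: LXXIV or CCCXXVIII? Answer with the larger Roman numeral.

LXXIV = 74
CCCXXVIII = 328
328 is larger

CCCXXVIII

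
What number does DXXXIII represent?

DXXXIII: D=500, X=10, X=10, X=10, I=1, I=1, I=1
500 + 10 + 10 + 10 + 1 + 1 + 1 = 533

533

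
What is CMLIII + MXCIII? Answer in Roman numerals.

CMLIII = 953
MXCIII = 1093
953 + 1093 = 2046

MMXLVI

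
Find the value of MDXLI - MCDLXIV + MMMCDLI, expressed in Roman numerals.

MDXLI = 1541, MCDLXIV = 1464, MMMCDLI = 3451
1541 - 1464 = 77
77 + 3451 = 3528

MMMDXXVIII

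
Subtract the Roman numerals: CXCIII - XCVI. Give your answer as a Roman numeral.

CXCIII = 193
XCVI = 96
193 - 96 = 97

XCVII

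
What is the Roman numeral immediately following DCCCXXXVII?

DCCCXXXVII = 837; next is 838

DCCCXXXVIII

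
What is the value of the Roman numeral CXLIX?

CXLIX: C=100, XL=40, IX=9
100 + 40 + 9 = 149

149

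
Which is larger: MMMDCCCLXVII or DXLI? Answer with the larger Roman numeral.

MMMDCCCLXVII = 3867
DXLI = 541
3867 is larger

MMMDCCCLXVII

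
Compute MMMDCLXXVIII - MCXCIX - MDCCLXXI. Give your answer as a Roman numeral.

MMMDCLXXVIII = 3678, MCXCIX = 1199, MDCCLXXI = 1771
3678 - 1199 = 2479
2479 - 1771 = 708

DCCVIII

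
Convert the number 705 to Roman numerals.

Convert 705 to Roman numerals:
  705 contains 1×500 (D)
  205 contains 2×100 (CC)
  5 contains 1×5 (V)

DCCV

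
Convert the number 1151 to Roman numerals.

Convert 1151 to Roman numerals:
  1151 contains 1×1000 (M)
  151 contains 1×100 (C)
  51 contains 1×50 (L)
  1 contains 1×1 (I)

MCLI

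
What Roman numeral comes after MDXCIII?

MDXCIII = 1593; next is 1594

MDXCIV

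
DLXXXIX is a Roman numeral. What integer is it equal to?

DLXXXIX: D=500, L=50, X=10, X=10, X=10, IX=9
500 + 50 + 10 + 10 + 10 + 9 = 589

589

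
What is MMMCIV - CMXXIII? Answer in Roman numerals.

MMMCIV = 3104
CMXXIII = 923
3104 - 923 = 2181

MMCLXXXI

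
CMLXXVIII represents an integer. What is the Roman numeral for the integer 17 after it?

CMLXXVIII = 978
978 + 17 = 995

CMXCV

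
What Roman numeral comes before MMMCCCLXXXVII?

MMMCCCLXXXVII = 3387, so the previous integer is 3387 - 1 = 3386

MMMCCCLXXXVI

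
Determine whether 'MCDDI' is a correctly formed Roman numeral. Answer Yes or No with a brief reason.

'MCDDI': D should not appear more than once

No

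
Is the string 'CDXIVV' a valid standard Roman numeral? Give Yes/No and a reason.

'CDXIVV': V should not appear more than once

No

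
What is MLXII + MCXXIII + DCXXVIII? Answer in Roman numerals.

MLXII = 1062, MCXXIII = 1123, DCXXVIII = 628
1062 + 1123 = 2185
2185 + 628 = 2813

MMDCCCXIII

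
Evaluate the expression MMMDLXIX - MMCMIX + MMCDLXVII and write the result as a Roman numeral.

MMMDLXIX = 3569, MMCMIX = 2909, MMCDLXVII = 2467
3569 - 2909 = 660
660 + 2467 = 3127

MMMCXXVII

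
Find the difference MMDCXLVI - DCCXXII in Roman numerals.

MMDCXLVI = 2646
DCCXXII = 722
2646 - 722 = 1924

MCMXXIV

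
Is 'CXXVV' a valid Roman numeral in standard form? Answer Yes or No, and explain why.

'CXXVV': V should not appear more than once

No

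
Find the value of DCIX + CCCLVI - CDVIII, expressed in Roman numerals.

DCIX = 609, CCCLVI = 356, CDVIII = 408
609 + 356 = 965
965 - 408 = 557

DLVII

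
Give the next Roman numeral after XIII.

XIII = 13, so the next integer is 13 + 1 = 14

XIV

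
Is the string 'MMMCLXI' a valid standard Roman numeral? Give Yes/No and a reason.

'MMMCLXI': Check the rules: uses only the symbols I, V, X, L, C, D, M; no symbol is repeated more than three times in a row; V, L and D each appear at most once; no smaller symbol precedes a larger one (values never increase from left to right). Value: M (1000) + M (1000) + M (1000) + C (100) + L (50) + X (10) + I (1) = 3161. So it is a valid standard Roman numeral.

Yes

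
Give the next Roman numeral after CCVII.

CCVII = 207, so the next integer is 207 + 1 = 208

CCVIII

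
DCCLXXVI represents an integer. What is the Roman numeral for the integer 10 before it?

DCCLXXVI = 776
776 - 10 = 766

DCCLXVI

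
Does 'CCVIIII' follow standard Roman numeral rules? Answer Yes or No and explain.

'CCVIIII': More than 3 consecutive I's

No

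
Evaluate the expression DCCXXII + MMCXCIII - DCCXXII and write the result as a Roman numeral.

DCCXXII = 722, MMCXCIII = 2193, DCCXXII = 722
722 + 2193 = 2915
2915 - 722 = 2193

MMCXCIII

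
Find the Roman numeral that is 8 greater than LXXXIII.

LXXXIII = 83
83 + 8 = 91

XCI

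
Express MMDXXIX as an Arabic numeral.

MMDXXIX: M=1000, M=1000, D=500, X=10, X=10, IX=9
1000 + 1000 + 500 + 10 + 10 + 9 = 2529

2529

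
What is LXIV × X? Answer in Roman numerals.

LXIV = 64
X = 10
64 × 10 = 640

DCXL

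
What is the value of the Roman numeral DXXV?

DXXV: D=500, X=10, X=10, V=5
500 + 10 + 10 + 5 = 525

525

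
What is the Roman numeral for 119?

Convert 119 to Roman numerals:
  119 contains 1×100 (C)
  19 contains 1×10 (X)
  9 contains 1×9 (IX)

CXIX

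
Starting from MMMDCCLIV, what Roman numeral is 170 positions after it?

MMMDCCLIV = 3754
3754 + 170 = 3924

MMMCMXXIV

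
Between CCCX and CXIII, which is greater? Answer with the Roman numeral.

CCCX = 310
CXIII = 113
310 is larger

CCCX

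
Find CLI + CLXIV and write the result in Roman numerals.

CLI = 151
CLXIV = 164
151 + 164 = 315

CCCXV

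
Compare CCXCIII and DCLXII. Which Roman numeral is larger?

CCXCIII = 293
DCLXII = 662
662 is larger

DCLXII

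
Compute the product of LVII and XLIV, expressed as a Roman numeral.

LVII = 57
XLIV = 44
57 × 44 = 2508

MMDVIII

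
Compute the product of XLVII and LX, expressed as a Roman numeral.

XLVII = 47
LX = 60
47 × 60 = 2820

MMDCCCXX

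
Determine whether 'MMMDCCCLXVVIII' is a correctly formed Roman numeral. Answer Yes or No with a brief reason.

'MMMDCCCLXVVIII': V should not appear more than once

No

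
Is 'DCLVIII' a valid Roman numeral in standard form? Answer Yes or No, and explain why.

'DCLVIII': Check the rules: uses only the symbols I, V, X, L, C, D, M; no symbol is repeated more than three times in a row; V, L and D each appear at most once; no smaller symbol precedes a larger one (values never increase from left to right). Value: D (500) + C (100) + L (50) + V (5) + I (1) + I (1) + I (1) = 658. So it is a valid standard Roman numeral.

Yes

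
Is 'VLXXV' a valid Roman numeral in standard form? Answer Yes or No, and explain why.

'VLXXV': V should not appear more than once

No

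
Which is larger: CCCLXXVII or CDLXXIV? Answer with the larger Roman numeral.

CCCLXXVII = 377
CDLXXIV = 474
474 is larger

CDLXXIV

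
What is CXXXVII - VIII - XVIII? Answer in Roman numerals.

CXXXVII = 137, VIII = 8, XVIII = 18
137 - 8 = 129
129 - 18 = 111

CXI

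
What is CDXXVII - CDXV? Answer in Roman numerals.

CDXXVII = 427
CDXV = 415
427 - 415 = 12

XII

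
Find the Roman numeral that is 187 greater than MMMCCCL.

MMMCCCL = 3350
3350 + 187 = 3537

MMMDXXXVII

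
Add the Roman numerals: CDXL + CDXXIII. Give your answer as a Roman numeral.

CDXL = 440
CDXXIII = 423
440 + 423 = 863

DCCCLXIII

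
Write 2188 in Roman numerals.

Convert 2188 to Roman numerals:
  2188 contains 2×1000 (MM)
  188 contains 1×100 (C)
  88 contains 1×50 (L)
  38 contains 3×10 (XXX)
  8 contains 1×5 (V)
  3 contains 3×1 (III)

MMCLXXXVIII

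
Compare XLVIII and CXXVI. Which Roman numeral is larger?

XLVIII = 48
CXXVI = 126
126 is larger

CXXVI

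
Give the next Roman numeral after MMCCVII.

MMCCVII = 2207; next is 2208

MMCCVIII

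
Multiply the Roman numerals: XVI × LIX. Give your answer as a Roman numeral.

XVI = 16
LIX = 59
16 × 59 = 944

CMXLIV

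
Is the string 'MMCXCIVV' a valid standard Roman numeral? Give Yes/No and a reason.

'MMCXCIVV': V should not appear more than once

No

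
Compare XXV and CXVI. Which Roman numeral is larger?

XXV = 25
CXVI = 116
116 is larger

CXVI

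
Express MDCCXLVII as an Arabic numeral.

MDCCXLVII: M=1000, D=500, C=100, C=100, XL=40, V=5, I=1, I=1
1000 + 500 + 100 + 100 + 40 + 5 + 1 + 1 = 1747

1747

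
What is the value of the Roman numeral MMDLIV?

MMDLIV: M=1000, M=1000, D=500, L=50, IV=4
1000 + 1000 + 500 + 50 + 4 = 2554

2554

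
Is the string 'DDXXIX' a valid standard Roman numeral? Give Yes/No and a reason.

'DDXXIX': D should not appear more than once

No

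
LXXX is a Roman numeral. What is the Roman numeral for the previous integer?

LXXX = 80, so the previous integer is 80 - 1 = 79

LXXIX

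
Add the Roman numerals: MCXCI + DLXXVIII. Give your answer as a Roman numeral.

MCXCI = 1191
DLXXVIII = 578
1191 + 578 = 1769

MDCCLXIX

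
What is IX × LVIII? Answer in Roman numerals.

IX = 9
LVIII = 58
9 × 58 = 522

DXXII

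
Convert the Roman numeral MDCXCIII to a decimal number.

MDCXCIII: M=1000, D=500, C=100, XC=90, I=1, I=1, I=1
1000 + 500 + 100 + 90 + 1 + 1 + 1 = 1693

1693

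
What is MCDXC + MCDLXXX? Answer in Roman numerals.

MCDXC = 1490
MCDLXXX = 1480
1490 + 1480 = 2970

MMCMLXX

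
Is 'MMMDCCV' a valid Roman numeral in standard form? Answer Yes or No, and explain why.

'MMMDCCV': Check the rules: uses only the symbols I, V, X, L, C, D, M; no symbol is repeated more than three times in a row; V, L and D each appear at most once; no smaller symbol precedes a larger one (values never increase from left to right). Value: M (1000) + M (1000) + M (1000) + D (500) + C (100) + C (100) + V (5) = 3705. So it is a valid standard Roman numeral.

Yes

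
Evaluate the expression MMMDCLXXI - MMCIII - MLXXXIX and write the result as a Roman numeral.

MMMDCLXXI = 3671, MMCIII = 2103, MLXXXIX = 1089
3671 - 2103 = 1568
1568 - 1089 = 479

CDLXXIX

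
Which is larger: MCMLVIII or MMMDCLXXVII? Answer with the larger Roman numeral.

MCMLVIII = 1958
MMMDCLXXVII = 3677
3677 is larger

MMMDCLXXVII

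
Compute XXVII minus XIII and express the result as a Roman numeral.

XXVII = 27
XIII = 13
27 - 13 = 14

XIV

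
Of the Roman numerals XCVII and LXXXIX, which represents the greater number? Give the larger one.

XCVII = 97
LXXXIX = 89
97 is larger

XCVII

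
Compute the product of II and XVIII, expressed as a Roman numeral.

II = 2
XVIII = 18
2 × 18 = 36

XXXVI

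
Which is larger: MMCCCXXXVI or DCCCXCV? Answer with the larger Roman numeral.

MMCCCXXXVI = 2336
DCCCXCV = 895
2336 is larger

MMCCCXXXVI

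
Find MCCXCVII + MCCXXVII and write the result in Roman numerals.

MCCXCVII = 1297
MCCXXVII = 1227
1297 + 1227 = 2524

MMDXXIV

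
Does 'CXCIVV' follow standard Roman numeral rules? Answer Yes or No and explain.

'CXCIVV': V should not appear more than once

No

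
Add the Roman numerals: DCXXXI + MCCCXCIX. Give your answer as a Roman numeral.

DCXXXI = 631
MCCCXCIX = 1399
631 + 1399 = 2030

MMXXX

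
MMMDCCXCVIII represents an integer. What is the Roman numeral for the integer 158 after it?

MMMDCCXCVIII = 3798
3798 + 158 = 3956

MMMCMLVI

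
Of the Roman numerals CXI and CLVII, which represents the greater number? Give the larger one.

CXI = 111
CLVII = 157
157 is larger

CLVII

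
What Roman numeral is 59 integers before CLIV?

CLIV = 154
154 - 59 = 95

XCV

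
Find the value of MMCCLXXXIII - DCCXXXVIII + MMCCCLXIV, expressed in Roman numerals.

MMCCLXXXIII = 2283, DCCXXXVIII = 738, MMCCCLXIV = 2364
2283 - 738 = 1545
1545 + 2364 = 3909

MMMCMIX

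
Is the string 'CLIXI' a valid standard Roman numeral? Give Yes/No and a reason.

'CLIXI': I cannot come right after the subtractive pair IX: once I is subtracted in IX, the next symbol must be smaller than I

No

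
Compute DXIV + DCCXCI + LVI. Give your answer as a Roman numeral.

DXIV = 514, DCCXCI = 791, LVI = 56
514 + 791 = 1305
1305 + 56 = 1361

MCCCLXI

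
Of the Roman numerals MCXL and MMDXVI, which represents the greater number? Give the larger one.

MCXL = 1140
MMDXVI = 2516
2516 is larger

MMDXVI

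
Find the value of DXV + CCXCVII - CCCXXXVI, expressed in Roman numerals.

DXV = 515, CCXCVII = 297, CCCXXXVI = 336
515 + 297 = 812
812 - 336 = 476

CDLXXVI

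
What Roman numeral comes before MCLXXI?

MCLXXI = 1171, so the previous integer is 1171 - 1 = 1170

MCLXX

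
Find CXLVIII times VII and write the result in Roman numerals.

CXLVIII = 148
VII = 7
148 × 7 = 1036

MXXXVI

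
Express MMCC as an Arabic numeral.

MMCC: M=1000, M=1000, C=100, C=100
1000 + 1000 + 100 + 100 = 2200

2200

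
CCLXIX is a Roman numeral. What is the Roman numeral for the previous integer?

CCLXIX = 269, so the previous integer is 269 - 1 = 268

CCLXVIII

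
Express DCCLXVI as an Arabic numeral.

DCCLXVI: D=500, C=100, C=100, L=50, X=10, V=5, I=1
500 + 100 + 100 + 50 + 10 + 5 + 1 = 766

766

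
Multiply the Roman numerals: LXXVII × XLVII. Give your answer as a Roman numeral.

LXXVII = 77
XLVII = 47
77 × 47 = 3619

MMMDCXIX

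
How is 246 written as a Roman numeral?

Convert 246 to Roman numerals:
  246 contains 2×100 (CC)
  46 contains 1×40 (XL)
  6 contains 1×5 (V)
  1 contains 1×1 (I)

CCXLVI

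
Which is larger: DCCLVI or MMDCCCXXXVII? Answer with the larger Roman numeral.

DCCLVI = 756
MMDCCCXXXVII = 2837
2837 is larger

MMDCCCXXXVII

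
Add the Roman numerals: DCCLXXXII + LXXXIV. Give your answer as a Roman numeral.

DCCLXXXII = 782
LXXXIV = 84
782 + 84 = 866

DCCCLXVI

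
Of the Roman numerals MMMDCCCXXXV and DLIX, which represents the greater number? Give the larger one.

MMMDCCCXXXV = 3835
DLIX = 559
3835 is larger

MMMDCCCXXXV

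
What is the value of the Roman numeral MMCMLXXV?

MMCMLXXV: M=1000, M=1000, CM=900, L=50, X=10, X=10, V=5
1000 + 1000 + 900 + 50 + 10 + 10 + 5 = 2975

2975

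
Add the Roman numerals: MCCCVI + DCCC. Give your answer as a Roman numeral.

MCCCVI = 1306
DCCC = 800
1306 + 800 = 2106

MMCVI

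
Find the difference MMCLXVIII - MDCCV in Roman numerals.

MMCLXVIII = 2168
MDCCV = 1705
2168 - 1705 = 463

CDLXIII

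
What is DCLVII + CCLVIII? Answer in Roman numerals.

DCLVII = 657
CCLVIII = 258
657 + 258 = 915

CMXV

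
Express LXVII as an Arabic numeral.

LXVII: L=50, X=10, V=5, I=1, I=1
50 + 10 + 5 + 1 + 1 = 67

67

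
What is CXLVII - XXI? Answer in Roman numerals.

CXLVII = 147
XXI = 21
147 - 21 = 126

CXXVI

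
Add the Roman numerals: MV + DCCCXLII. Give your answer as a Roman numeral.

MV = 1005
DCCCXLII = 842
1005 + 842 = 1847

MDCCCXLVII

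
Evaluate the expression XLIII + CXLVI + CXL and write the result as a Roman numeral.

XLIII = 43, CXLVI = 146, CXL = 140
43 + 146 = 189
189 + 140 = 329

CCCXXIX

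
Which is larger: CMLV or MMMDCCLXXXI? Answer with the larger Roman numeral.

CMLV = 955
MMMDCCLXXXI = 3781
3781 is larger

MMMDCCLXXXI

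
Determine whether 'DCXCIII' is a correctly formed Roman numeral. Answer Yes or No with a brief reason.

'DCXCIII': Check the rules: uses only the symbols I, V, X, L, C, D, M; no symbol is repeated more than three times in a row; V, L and D each appear at most once; the only place a smaller symbol precedes a larger one is the allowed subtractive pair XC, the symbol right after such a pair (if any) is smaller than the pair's first symbol, and otherwise the values never increase from left to right. Value: D (500) + C (100) + XC (90) + I (1) + I (1) + I (1) = 693. So it is a valid standard Roman numeral.

Yes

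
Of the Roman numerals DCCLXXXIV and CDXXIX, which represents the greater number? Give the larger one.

DCCLXXXIV = 784
CDXXIX = 429
784 is larger

DCCLXXXIV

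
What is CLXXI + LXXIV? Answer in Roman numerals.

CLXXI = 171
LXXIV = 74
171 + 74 = 245

CCXLV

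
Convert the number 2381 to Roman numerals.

Convert 2381 to Roman numerals:
  2381 contains 2×1000 (MM)
  381 contains 3×100 (CCC)
  81 contains 1×50 (L)
  31 contains 3×10 (XXX)
  1 contains 1×1 (I)

MMCCCLXXXI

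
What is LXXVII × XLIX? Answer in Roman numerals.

LXXVII = 77
XLIX = 49
77 × 49 = 3773

MMMDCCLXXIII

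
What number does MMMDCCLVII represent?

MMMDCCLVII: M=1000, M=1000, M=1000, D=500, C=100, C=100, L=50, V=5, I=1, I=1
1000 + 1000 + 1000 + 500 + 100 + 100 + 50 + 5 + 1 + 1 = 3757

3757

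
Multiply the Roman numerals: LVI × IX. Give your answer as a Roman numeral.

LVI = 56
IX = 9
56 × 9 = 504

DIV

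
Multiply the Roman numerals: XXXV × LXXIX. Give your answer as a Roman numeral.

XXXV = 35
LXXIX = 79
35 × 79 = 2765

MMDCCLXV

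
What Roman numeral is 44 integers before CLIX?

CLIX = 159
159 - 44 = 115

CXV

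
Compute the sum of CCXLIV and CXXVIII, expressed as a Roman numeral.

CCXLIV = 244
CXXVIII = 128
244 + 128 = 372

CCCLXXII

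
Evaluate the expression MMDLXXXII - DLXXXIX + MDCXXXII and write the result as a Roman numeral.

MMDLXXXII = 2582, DLXXXIX = 589, MDCXXXII = 1632
2582 - 589 = 1993
1993 + 1632 = 3625

MMMDCXXV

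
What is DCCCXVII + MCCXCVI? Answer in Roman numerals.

DCCCXVII = 817
MCCXCVI = 1296
817 + 1296 = 2113

MMCXIII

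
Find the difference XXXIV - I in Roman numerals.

XXXIV = 34
I = 1
34 - 1 = 33

XXXIII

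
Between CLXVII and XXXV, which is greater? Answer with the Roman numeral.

CLXVII = 167
XXXV = 35
167 is larger

CLXVII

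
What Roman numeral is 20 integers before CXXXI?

CXXXI = 131
131 - 20 = 111

CXI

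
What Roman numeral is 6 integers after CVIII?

CVIII = 108
108 + 6 = 114

CXIV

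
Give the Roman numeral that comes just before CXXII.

CXXII = 122, so the previous integer is 122 - 1 = 121

CXXI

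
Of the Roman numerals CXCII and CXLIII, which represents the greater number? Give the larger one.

CXCII = 192
CXLIII = 143
192 is larger

CXCII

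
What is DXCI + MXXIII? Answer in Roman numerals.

DXCI = 591
MXXIII = 1023
591 + 1023 = 1614

MDCXIV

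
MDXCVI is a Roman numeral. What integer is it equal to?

MDXCVI: M=1000, D=500, XC=90, V=5, I=1
1000 + 500 + 90 + 5 + 1 = 1596

1596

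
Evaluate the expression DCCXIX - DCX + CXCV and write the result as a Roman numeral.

DCCXIX = 719, DCX = 610, CXCV = 195
719 - 610 = 109
109 + 195 = 304

CCCIV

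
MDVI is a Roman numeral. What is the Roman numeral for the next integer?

MDVI = 1506; next is 1507

MDVII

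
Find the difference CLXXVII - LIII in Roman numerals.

CLXXVII = 177
LIII = 53
177 - 53 = 124

CXXIV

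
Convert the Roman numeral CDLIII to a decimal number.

CDLIII: CD=400, L=50, I=1, I=1, I=1
400 + 50 + 1 + 1 + 1 = 453

453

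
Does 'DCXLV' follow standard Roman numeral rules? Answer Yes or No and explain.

'DCXLV': Check the rules: uses only the symbols I, V, X, L, C, D, M; no symbol is repeated more than three times in a row; V, L and D each appear at most once; the only place a smaller symbol precedes a larger one is the allowed subtractive pair XL, the symbol right after such a pair (if any) is smaller than the pair's first symbol, and otherwise the values never increase from left to right. Value: D (500) + C (100) + XL (40) + V (5) = 645. So it is a valid standard Roman numeral.

Yes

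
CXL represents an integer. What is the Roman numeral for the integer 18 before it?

CXL = 140
140 - 18 = 122

CXXII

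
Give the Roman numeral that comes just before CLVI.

CLVI = 156, so the previous integer is 156 - 1 = 155

CLV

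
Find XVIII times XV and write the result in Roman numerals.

XVIII = 18
XV = 15
18 × 15 = 270

CCLXX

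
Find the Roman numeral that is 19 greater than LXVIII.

LXVIII = 68
68 + 19 = 87

LXXXVII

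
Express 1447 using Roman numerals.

Convert 1447 to Roman numerals:
  1447 contains 1×1000 (M)
  447 contains 1×400 (CD)
  47 contains 1×40 (XL)
  7 contains 1×5 (V)
  2 contains 2×1 (II)

MCDXLVII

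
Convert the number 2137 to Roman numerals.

Convert 2137 to Roman numerals:
  2137 contains 2×1000 (MM)
  137 contains 1×100 (C)
  37 contains 3×10 (XXX)
  7 contains 1×5 (V)
  2 contains 2×1 (II)

MMCXXXVII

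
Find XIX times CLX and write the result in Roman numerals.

XIX = 19
CLX = 160
19 × 160 = 3040

MMMXL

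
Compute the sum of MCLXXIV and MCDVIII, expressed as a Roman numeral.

MCLXXIV = 1174
MCDVIII = 1408
1174 + 1408 = 2582

MMDLXXXII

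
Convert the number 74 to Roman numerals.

Convert 74 to Roman numerals:
  74 contains 1×50 (L)
  24 contains 2×10 (XX)
  4 contains 1×4 (IV)

LXXIV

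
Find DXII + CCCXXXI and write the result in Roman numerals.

DXII = 512
CCCXXXI = 331
512 + 331 = 843

DCCCXLIII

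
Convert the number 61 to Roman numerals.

Convert 61 to Roman numerals:
  61 contains 1×50 (L)
  11 contains 1×10 (X)
  1 contains 1×1 (I)

LXI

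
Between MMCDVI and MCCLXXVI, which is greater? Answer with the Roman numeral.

MMCDVI = 2406
MCCLXXVI = 1276
2406 is larger

MMCDVI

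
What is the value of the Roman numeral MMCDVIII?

MMCDVIII: M=1000, M=1000, CD=400, V=5, I=1, I=1, I=1
1000 + 1000 + 400 + 5 + 1 + 1 + 1 = 2408

2408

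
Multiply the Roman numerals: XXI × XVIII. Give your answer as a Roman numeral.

XXI = 21
XVIII = 18
21 × 18 = 378

CCCLXXVIII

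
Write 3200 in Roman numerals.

Convert 3200 to Roman numerals:
  3200 contains 3×1000 (MMM)
  200 contains 2×100 (CC)

MMMCC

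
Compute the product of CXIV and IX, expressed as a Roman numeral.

CXIV = 114
IX = 9
114 × 9 = 1026

MXXVI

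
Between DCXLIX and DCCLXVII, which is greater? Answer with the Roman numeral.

DCXLIX = 649
DCCLXVII = 767
767 is larger

DCCLXVII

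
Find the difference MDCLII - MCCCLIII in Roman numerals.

MDCLII = 1652
MCCCLIII = 1353
1652 - 1353 = 299

CCXCIX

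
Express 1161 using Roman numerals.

Convert 1161 to Roman numerals:
  1161 contains 1×1000 (M)
  161 contains 1×100 (C)
  61 contains 1×50 (L)
  11 contains 1×10 (X)
  1 contains 1×1 (I)

MCLXI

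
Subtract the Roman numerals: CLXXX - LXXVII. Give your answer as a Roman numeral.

CLXXX = 180
LXXVII = 77
180 - 77 = 103

CIII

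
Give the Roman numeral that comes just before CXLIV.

CXLIV = 144, so the previous integer is 144 - 1 = 143

CXLIII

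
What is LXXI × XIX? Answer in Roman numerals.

LXXI = 71
XIX = 19
71 × 19 = 1349

MCCCXLIX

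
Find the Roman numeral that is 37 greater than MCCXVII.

MCCXVII = 1217
1217 + 37 = 1254

MCCLIV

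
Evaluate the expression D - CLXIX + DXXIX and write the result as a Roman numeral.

D = 500, CLXIX = 169, DXXIX = 529
500 - 169 = 331
331 + 529 = 860

DCCCLX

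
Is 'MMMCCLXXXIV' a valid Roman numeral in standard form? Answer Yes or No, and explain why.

'MMMCCLXXXIV': Check the rules: uses only the symbols I, V, X, L, C, D, M; no symbol is repeated more than three times in a row; V, L and D each appear at most once; the only place a smaller symbol precedes a larger one is the allowed subtractive pair IV, the symbol right after such a pair (if any) is smaller than the pair's first symbol, and otherwise the values never increase from left to right. Value: M (1000) + M (1000) + M (1000) + C (100) + C (100) + L (50) + X (10) + X (10) + X (10) + IV (4) = 3284. So it is a valid standard Roman numeral.

Yes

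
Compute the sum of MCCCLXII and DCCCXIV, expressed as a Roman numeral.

MCCCLXII = 1362
DCCCXIV = 814
1362 + 814 = 2176

MMCLXXVI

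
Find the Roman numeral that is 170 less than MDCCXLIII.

MDCCXLIII = 1743
1743 - 170 = 1573

MDLXXIII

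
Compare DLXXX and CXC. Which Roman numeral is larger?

DLXXX = 580
CXC = 190
580 is larger

DLXXX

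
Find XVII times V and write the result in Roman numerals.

XVII = 17
V = 5
17 × 5 = 85

LXXXV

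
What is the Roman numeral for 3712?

Convert 3712 to Roman numerals:
  3712 contains 3×1000 (MMM)
  712 contains 1×500 (D)
  212 contains 2×100 (CC)
  12 contains 1×10 (X)
  2 contains 2×1 (II)

MMMDCCXII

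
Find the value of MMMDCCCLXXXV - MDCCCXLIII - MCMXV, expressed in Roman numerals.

MMMDCCCLXXXV = 3885, MDCCCXLIII = 1843, MCMXV = 1915
3885 - 1843 = 2042
2042 - 1915 = 127

CXXVII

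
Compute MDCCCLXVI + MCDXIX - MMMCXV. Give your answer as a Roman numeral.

MDCCCLXVI = 1866, MCDXIX = 1419, MMMCXV = 3115
1866 + 1419 = 3285
3285 - 3115 = 170

CLXX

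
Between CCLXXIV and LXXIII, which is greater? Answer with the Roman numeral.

CCLXXIV = 274
LXXIII = 73
274 is larger

CCLXXIV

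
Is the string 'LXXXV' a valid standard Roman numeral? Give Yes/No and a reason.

'LXXXV': Check the rules: uses only the symbols I, V, X, L, C, D, M; no symbol is repeated more than three times in a row; V, L and D each appear at most once; no smaller symbol precedes a larger one (values never increase from left to right). Value: L (50) + X (10) + X (10) + X (10) + V (5) = 85. So it is a valid standard Roman numeral.

Yes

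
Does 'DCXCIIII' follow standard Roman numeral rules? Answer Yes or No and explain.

'DCXCIIII': More than 3 consecutive I's

No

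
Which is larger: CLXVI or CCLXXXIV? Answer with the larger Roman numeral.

CLXVI = 166
CCLXXXIV = 284
284 is larger

CCLXXXIV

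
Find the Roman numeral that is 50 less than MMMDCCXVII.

MMMDCCXVII = 3717
3717 - 50 = 3667

MMMDCLXVII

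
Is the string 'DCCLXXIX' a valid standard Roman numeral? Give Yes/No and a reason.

'DCCLXXIX': Check the rules: uses only the symbols I, V, X, L, C, D, M; no symbol is repeated more than three times in a row; V, L and D each appear at most once; the only place a smaller symbol precedes a larger one is the allowed subtractive pair IX, the symbol right after such a pair (if any) is smaller than the pair's first symbol, and otherwise the values never increase from left to right. Value: D (500) + C (100) + C (100) + L (50) + X (10) + X (10) + IX (9) = 779. So it is a valid standard Roman numeral.

Yes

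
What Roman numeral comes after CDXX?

CDXX = 420, so the next integer is 420 + 1 = 421

CDXXI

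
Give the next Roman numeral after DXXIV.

DXXIV = 524; next is 525

DXXV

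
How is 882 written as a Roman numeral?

Convert 882 to Roman numerals:
  882 contains 1×500 (D)
  382 contains 3×100 (CCC)
  82 contains 1×50 (L)
  32 contains 3×10 (XXX)
  2 contains 2×1 (II)

DCCCLXXXII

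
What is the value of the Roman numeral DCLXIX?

DCLXIX: D=500, C=100, L=50, X=10, IX=9
500 + 100 + 50 + 10 + 9 = 669

669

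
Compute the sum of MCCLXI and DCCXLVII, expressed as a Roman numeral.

MCCLXI = 1261
DCCXLVII = 747
1261 + 747 = 2008

MMVIII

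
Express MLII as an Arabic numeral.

MLII: M=1000, L=50, I=1, I=1
1000 + 50 + 1 + 1 = 1052

1052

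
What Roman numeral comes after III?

III = 3; next is 4

IV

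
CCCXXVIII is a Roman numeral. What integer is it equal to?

CCCXXVIII: C=100, C=100, C=100, X=10, X=10, V=5, I=1, I=1, I=1
100 + 100 + 100 + 10 + 10 + 5 + 1 + 1 + 1 = 328

328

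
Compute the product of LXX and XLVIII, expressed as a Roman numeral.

LXX = 70
XLVIII = 48
70 × 48 = 3360

MMMCCCLX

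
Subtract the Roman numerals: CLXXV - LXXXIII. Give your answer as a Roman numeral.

CLXXV = 175
LXXXIII = 83
175 - 83 = 92

XCII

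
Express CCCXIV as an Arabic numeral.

CCCXIV: C=100, C=100, C=100, X=10, IV=4
100 + 100 + 100 + 10 + 4 = 314

314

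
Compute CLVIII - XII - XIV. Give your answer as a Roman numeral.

CLVIII = 158, XII = 12, XIV = 14
158 - 12 = 146
146 - 14 = 132

CXXXII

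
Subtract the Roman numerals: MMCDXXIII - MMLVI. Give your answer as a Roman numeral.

MMCDXXIII = 2423
MMLVI = 2056
2423 - 2056 = 367

CCCLXVII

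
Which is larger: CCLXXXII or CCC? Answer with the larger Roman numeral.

CCLXXXII = 282
CCC = 300
300 is larger

CCC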